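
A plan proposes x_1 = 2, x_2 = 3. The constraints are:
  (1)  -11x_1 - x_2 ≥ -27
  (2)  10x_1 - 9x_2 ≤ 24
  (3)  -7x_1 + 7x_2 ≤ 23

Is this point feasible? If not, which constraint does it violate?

feasible

(1): -25 ≥ -27 ✓
(2): -7 ≤ 24 ✓
(3): 7 ≤ 23 ✓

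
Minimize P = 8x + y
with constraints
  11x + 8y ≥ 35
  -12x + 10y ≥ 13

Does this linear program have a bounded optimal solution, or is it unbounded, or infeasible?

unbounded

From the feasible point (123/103, 563/206), moving in the direction (-8, 11) keeps every constraint satisfied while P decreases without bound.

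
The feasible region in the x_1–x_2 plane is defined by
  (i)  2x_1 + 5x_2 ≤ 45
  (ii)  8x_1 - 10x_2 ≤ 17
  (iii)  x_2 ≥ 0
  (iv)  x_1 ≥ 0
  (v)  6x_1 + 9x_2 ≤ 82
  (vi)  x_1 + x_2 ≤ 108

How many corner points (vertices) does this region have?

5

Pairwise boundary intersections that survive every other constraint:
  (0, 9)
  (5/12, 53/6)
  (17/8, 0)
  (973/132, 277/66)
  (0, 0)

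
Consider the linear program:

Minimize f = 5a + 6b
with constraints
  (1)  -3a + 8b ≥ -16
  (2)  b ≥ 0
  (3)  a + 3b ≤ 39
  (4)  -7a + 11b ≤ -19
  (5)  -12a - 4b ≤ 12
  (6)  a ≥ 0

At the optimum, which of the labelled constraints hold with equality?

(2) and (4)

Extreme points and f = 5a + 6b:
  (16/3, 0) → f = 80/3
  (360/17, 101/17) → f = 2406/17
  (19/7, 0) → f = 95/7
  (243/16, 127/16) → f = 1977/16

The minimum is at (19/7, 0). Substituting into each constraint, equality holds for (2) and (4); the remaining constraints have slack.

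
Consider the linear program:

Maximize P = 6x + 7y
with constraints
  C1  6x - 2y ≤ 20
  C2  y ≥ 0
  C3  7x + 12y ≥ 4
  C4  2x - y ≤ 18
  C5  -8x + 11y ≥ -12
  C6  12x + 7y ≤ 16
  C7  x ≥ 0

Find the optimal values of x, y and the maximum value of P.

x = 0, y = 16/7, maximum P = 16

Feasible corners and P = 6x + 7y:
  (4/7, 0) → P = 24/7
  (4/3, 0) → P = 8
  (0, 1/3) → P = 7/3
  (0, 16/7) → P = 16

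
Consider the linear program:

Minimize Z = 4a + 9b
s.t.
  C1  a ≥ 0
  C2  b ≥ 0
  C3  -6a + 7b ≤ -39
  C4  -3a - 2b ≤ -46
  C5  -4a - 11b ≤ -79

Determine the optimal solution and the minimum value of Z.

Extreme points and Z = 4a + 9b:
  (79/4, 0) → Z = 79
  (400/33, 53/11) → Z = 3031/33
  (348/25, 53/25) → Z = 1869/25
The feasible region is unbounded (it extends along (7, 6), (1, 0)), but Z strictly increases along every unbounded feasible direction, so there is no improving ray and the minimum is attained at a vertex.

a = 348/25, b = 53/25, minimum Z = 1869/25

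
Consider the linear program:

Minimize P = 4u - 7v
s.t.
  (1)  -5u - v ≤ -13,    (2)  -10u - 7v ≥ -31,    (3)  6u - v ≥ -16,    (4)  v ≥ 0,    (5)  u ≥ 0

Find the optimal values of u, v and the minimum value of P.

u = 12/5, v = 1, minimum P = 13/5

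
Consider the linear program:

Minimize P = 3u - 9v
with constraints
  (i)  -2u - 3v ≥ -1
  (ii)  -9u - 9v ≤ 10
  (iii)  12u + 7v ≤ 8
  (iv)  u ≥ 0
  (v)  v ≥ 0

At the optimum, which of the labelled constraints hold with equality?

Feasible corners and P = 3u - 9v:
  (0, 1/3) → P = -3
  (1/2, 0) → P = 3/2
  (0, 0) → P = 0

The minimum is at (0, 1/3). Substituting into each constraint, equality holds for (i) and (iv); the remaining constraints have slack.

(i) and (iv)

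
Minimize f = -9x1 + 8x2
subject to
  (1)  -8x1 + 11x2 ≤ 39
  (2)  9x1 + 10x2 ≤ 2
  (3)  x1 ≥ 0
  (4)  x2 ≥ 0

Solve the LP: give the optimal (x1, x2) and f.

x1 = 2/9, x2 = 0, minimum f = -2

Feasible corners and f = -9x1 + 8x2:
  (0, 1/5) → f = 8/5
  (2/9, 0) → f = -2
  (0, 0) → f = 0

The optimum lies where 9x1 + 10x2 = 2 and x2 = 0.
Solving simultaneously gives x1 = 2/9, x2 = 0.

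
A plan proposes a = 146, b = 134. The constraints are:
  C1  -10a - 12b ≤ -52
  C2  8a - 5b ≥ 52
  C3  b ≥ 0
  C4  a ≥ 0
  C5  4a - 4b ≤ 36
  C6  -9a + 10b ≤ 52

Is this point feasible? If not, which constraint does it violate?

Constraint C5: 4a - 4b = 48, which is not ≤ 36. All other constraints are satisfied.

not feasible — violates C5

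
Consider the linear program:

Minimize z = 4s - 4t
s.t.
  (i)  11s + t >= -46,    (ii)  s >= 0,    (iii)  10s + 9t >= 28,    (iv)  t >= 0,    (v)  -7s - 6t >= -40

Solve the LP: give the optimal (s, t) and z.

s = 0, t = 20/3, minimum z = -80/3

Extreme points and z = 4s - 4t:
  (0, 28/9) → z = -112/9
  (0, 20/3) → z = -80/3
  (14/5, 0) → z = 56/5
  (40/7, 0) → z = 160/7

At the optimal vertex, s = 0 and -7s - 6t = -40.
Solving simultaneously gives s = 0, t = 20/3.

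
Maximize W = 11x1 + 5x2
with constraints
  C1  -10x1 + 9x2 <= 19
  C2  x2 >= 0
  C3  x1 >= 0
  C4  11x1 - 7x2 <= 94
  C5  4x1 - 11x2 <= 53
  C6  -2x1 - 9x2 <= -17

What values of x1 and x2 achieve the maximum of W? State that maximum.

x1 = 979/29, x2 = 1149/29, maximum W = 16514/29

Vertices and W = 11x1 + 5x2:
  (0, 19/9) → W = 95/9
  (979/29, 1149/29) → W = 16514/29
  (94/11, 0) → W = 94
  (17/2, 0) → W = 187/2
  (0, 17/9) → W = 85/9

The binding constraints are -10x1 + 9x2 = 19 and 11x1 - 7x2 = 94.
Solving simultaneously gives x1 = 979/29, x2 = 1149/29.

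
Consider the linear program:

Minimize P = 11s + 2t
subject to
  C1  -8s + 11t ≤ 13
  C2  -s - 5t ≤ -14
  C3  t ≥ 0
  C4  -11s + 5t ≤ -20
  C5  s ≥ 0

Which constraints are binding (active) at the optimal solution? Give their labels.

C2 and C4

Vertices and P = 11s + 2t:
  (95/27, 101/27) → P = 1247/27
  (14, 0) → P = 154
  (17/6, 67/30) → P = 1069/30
The feasible region is unbounded (it extends along (1, 0), (11, 8)), but P strictly increases along every unbounded feasible direction, so there is no improving ray and the minimum is attained at a vertex.

The minimum is at (17/6, 67/30). Substituting into each constraint, equality holds for C2 and C4; the remaining constraints have slack.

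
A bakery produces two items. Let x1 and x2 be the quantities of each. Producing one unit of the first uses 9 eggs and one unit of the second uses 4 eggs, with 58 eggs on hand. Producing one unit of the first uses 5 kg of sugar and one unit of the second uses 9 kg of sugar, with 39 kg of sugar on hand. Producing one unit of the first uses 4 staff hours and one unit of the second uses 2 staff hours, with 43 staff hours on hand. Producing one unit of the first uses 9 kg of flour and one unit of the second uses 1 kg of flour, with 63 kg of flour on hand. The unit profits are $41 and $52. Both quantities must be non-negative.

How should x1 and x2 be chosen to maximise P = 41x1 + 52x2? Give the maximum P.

x1 = 6, x2 = 1, maximum P = 298

Extreme points and P = 41x1 + 52x2:
  (0, 0) → P = 0
  (0, 13/3) → P = 676/3
  (58/9, 0) → P = 2378/9
  (6, 1) → P = 298

The optimum lies where 9x1 + 4x2 = 58 and 5x1 + 9x2 = 39.
Solving simultaneously gives x1 = 6, x2 = 1.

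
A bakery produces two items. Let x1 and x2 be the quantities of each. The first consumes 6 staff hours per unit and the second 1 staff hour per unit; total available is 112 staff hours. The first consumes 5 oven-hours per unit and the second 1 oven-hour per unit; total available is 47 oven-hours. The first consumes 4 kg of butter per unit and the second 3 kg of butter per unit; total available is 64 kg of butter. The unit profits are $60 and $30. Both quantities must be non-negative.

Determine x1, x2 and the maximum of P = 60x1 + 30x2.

Extreme points and P = 60x1 + 30x2:
  (0, 0) → P = 0
  (0, 64/3) → P = 640
  (47/5, 0) → P = 564
  (7, 12) → P = 780

x1 = 7, x2 = 12, maximum P = 780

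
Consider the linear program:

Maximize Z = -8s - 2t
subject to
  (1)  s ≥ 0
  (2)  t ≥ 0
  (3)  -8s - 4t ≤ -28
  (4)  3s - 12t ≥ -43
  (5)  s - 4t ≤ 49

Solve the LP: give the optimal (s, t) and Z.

Corner points and Z = -8s - 2t:
  (7/2, 0) → Z = -28
  (49, 0) → Z = -392
  (41/27, 107/27) → Z = -542/27
The feasible region is unbounded (it extends along (4, 1)), but Z strictly decreases along every unbounded feasible direction, so there is no improving ray and the maximum is attained at a vertex.

The binding constraints are -8s - 4t = -28 and 3s - 12t = -43.
Solving simultaneously gives s = 41/27, t = 107/27.

s = 41/27, t = 107/27, maximum Z = -542/27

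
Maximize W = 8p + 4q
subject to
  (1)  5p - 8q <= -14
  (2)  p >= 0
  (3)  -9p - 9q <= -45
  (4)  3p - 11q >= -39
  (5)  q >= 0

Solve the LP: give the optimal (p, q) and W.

Vertices and W = 8p + 4q:
  (2, 3) → W = 28
  (158/31, 153/31) → W = 1876/31
  (8/7, 27/7) → W = 172/7

p = 158/31, q = 153/31, maximum W = 1876/31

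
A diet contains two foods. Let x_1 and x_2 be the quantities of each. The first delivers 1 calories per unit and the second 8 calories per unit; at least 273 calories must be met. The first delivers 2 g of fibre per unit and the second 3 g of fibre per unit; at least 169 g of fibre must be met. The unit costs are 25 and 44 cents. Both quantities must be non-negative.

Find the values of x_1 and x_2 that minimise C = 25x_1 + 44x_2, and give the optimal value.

Feasible corners and C = 25x_1 + 44x_2:
  (0, 169/3) → C = 7436/3
  (273, 0) → C = 6825
  (41, 29) → C = 2301
The feasible region is unbounded (it extends along (0, 1), (1, 0)), but C strictly increases along every unbounded feasible direction, so there is no improving ray and the minimum is attained at a vertex.

At the optimal vertex, x_1 + 8x_2 = 273 and 2x_1 + 3x_2 = 169.
Solving simultaneously gives x_1 = 41, x_2 = 29.

x_1 = 41, x_2 = 29, minimum C = 2301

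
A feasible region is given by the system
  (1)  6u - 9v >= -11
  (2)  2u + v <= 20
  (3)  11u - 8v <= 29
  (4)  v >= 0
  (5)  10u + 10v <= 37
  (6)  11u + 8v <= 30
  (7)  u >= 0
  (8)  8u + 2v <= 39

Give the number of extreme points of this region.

Intersecting each pair of boundary lines and keeping only the points that satisfy every inequality leaves:
  (26/21, 43/21)
  (0, 11/9)
  (29/11, 0)
  (59/22, 1/16)
  (0, 0)

5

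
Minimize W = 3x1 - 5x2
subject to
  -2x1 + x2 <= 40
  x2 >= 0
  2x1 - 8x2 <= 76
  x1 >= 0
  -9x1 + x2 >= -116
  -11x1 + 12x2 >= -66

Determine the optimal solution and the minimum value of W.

Extreme points and W = 3x1 - 5x2:
  (0, 40) → W = -200
  (156/7, 592/7) → W = -356
  (0, 0) → W = 0
  (6, 0) → W = 18
  (1326/97, 682/97) → W = 568/97

x1 = 156/7, x2 = 592/7, minimum W = -356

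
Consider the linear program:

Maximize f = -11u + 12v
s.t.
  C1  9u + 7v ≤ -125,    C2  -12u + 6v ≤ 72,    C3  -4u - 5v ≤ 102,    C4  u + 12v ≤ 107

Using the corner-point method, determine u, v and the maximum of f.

u = -209/23, v = -142/23, maximum f = 595/23

Feasible corners and f = -11u + 12v:
  (-209/23, -142/23) → f = 595/23
  (89/17, -418/17) → f = -5995/17
  (-81/7, -78/7) → f = -45/7

The binding constraints are 9u + 7v = -125 and -12u + 6v = 72.
Solving simultaneously gives u = -209/23, v = -142/23.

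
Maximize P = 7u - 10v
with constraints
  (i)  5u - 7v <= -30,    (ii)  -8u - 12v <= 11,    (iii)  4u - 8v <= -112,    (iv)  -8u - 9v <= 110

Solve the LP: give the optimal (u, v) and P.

Vertices and P = 7u - 10v:
  (136/3, 110/3) → P = -148/3
  (-179/14, 213/28) → P = -1159/7
  (-407/8, 33) → P = -5489/8
The feasible region is unbounded (it extends along (7, 5), (-9, 8)), but P strictly decreases along every unbounded feasible direction, so there is no improving ray and the maximum is attained at a vertex.

At the optimal vertex, 5u - 7v = -30 and 4u - 8v = -112.
Solving simultaneously gives u = 136/3, v = 110/3.

u = 136/3, v = 110/3, maximum P = -148/3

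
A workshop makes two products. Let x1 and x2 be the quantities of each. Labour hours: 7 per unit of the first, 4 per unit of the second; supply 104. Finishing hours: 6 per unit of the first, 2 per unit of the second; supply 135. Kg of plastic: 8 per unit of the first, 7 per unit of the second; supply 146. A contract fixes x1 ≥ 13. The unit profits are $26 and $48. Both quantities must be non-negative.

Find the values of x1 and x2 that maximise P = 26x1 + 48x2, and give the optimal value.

Vertices and P = 26x1 + 48x2:
  (104/7, 0) → P = 2704/7
  (13, 0) → P = 338
  (13, 13/4) → P = 494

x1 = 13, x2 = 13/4, maximum P = 494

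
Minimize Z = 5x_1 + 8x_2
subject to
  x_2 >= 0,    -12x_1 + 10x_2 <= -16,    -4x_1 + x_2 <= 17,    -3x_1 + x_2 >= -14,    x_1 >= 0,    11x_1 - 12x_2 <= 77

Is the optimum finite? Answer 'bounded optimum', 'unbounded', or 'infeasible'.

Feasible corners and Z = 5x_1 + 8x_2:
  (4/3, 0) → Z = 20/3
  (14/3, 0) → Z = 70/3
  (62/9, 20/3) → Z = 790/9
The feasible region has finitely many vertices and no improving ray; the minimum is 20/3 at (4/3, 0).

bounded optimum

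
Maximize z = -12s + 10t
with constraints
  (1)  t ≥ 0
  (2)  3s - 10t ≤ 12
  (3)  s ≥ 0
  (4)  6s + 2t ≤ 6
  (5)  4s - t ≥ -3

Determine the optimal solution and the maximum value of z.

Feasible corners and z = -12s + 10t:
  (0, 0) → z = 0
  (1, 0) → z = -12
  (0, 3) → z = 30

At the optimal vertex, s = 0 and 6s + 2t = 6.
Solving simultaneously gives s = 0, t = 3.

s = 0, t = 3, maximum z = 30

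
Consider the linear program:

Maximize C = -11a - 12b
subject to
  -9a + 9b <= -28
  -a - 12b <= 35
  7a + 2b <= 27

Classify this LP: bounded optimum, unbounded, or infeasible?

Extreme points and C = -11a - 12b:
  (7/39, -343/117) → C = 1295/39
  (299/81, 47/81) → C = -3853/81
  (197/41, -136/41) → C = -535/41
The feasible region has finitely many vertices and no improving ray; the maximum is 1295/39 at (7/39, -343/117).

bounded optimum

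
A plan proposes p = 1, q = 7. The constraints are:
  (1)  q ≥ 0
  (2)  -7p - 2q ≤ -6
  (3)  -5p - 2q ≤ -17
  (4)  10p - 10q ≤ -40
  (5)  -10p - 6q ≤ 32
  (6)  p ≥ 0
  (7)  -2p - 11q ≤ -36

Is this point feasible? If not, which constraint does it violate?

feasible

(1): 7 ≥ 0 ✓
(2): -21 ≤ -6 ✓
(3): -19 ≤ -17 ✓
(4): -60 ≤ -40 ✓
(5): -52 ≤ 32 ✓
(6): 1 ≥ 0 ✓
(7): -79 ≤ -36 ✓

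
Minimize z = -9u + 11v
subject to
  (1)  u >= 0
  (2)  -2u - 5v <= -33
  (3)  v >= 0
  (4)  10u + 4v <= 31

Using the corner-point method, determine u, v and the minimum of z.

u = 23/42, v = 134/21, minimum z = 2741/42

Vertices and z = -9u + 11v:
  (0, 33/5) → z = 363/5
  (0, 31/4) → z = 341/4
  (23/42, 134/21) → z = 2741/42

At the optimal vertex, -2u - 5v = -33 and 10u + 4v = 31.
Solving simultaneously gives u = 23/42, v = 134/21.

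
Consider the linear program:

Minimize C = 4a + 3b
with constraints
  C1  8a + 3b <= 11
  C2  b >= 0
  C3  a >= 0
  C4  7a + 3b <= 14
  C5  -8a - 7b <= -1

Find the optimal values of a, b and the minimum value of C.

a = 0, b = 1/7, minimum C = 3/7

Vertices and C = 4a + 3b:
  (11/8, 0) → C = 11/2
  (0, 11/3) → C = 11
  (1/8, 0) → C = 1/2
  (0, 1/7) → C = 3/7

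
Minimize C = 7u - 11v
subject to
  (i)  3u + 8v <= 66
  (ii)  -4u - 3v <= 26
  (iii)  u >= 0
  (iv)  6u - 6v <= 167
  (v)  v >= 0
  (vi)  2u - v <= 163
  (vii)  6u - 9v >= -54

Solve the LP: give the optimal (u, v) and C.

Extreme points and C = 7u - 11v:
  (22, 0) → C = 154
  (54/25, 186/25) → C = -1668/25
  (0, 0) → C = 0
  (0, 6) → C = -66

u = 54/25, v = 186/25, minimum C = -1668/25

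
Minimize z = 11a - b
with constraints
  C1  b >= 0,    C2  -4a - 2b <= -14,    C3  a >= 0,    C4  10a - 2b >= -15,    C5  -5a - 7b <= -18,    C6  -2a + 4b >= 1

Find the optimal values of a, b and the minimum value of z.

a = 0, b = 15/2, minimum z = -15/2

Extreme points and z = 11a - b:
  (0, 7) → z = -7
  (27/10, 8/5) → z = 281/10
  (0, 15/2) → z = -15/2
The feasible region is unbounded (it extends along (1, 5), (2, 1)), but z strictly increases along every unbounded feasible direction, so there is no improving ray and the minimum is attained at a vertex.

The binding constraints are a = 0 and 10a - 2b = -15.
Solving simultaneously gives a = 0, b = 15/2.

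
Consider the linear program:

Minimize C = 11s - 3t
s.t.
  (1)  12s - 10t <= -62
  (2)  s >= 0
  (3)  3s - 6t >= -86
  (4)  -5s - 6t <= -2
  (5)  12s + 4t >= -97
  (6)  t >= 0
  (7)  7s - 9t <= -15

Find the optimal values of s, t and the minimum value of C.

s = 0, t = 43/3, minimum C = -43

At the optimal vertex, s = 0 and 3s - 6t = -86.
Solving simultaneously gives s = 0, t = 43/3.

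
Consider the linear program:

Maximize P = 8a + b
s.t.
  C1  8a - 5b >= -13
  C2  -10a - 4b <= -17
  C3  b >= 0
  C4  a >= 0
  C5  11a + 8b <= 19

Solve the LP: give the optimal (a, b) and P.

a = 19/11, b = 0, maximum P = 152/11

Extreme points and P = 8a + b:
  (17/10, 0) → P = 68/5
  (5/3, 1/12) → P = 161/12
  (19/11, 0) → P = 152/11

The optimum lies where b = 0 and 11a + 8b = 19.
Solving simultaneously gives a = 19/11, b = 0.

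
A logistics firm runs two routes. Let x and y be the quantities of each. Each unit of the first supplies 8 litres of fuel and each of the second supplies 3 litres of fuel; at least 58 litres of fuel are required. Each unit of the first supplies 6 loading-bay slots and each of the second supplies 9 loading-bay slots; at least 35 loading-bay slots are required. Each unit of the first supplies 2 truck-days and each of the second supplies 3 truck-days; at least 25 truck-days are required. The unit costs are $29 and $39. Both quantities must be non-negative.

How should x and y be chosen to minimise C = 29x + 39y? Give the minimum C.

x = 11/2, y = 14/3, minimum C = 683/2

Extreme points and C = 29x + 39y:
  (0, 58/3) → C = 754
  (25/2, 0) → C = 725/2
  (11/2, 14/3) → C = 683/2
The feasible region is unbounded (it extends along (0, 1), (1, 0)), but C strictly increases along every unbounded feasible direction, so there is no improving ray and the minimum is attained at a vertex.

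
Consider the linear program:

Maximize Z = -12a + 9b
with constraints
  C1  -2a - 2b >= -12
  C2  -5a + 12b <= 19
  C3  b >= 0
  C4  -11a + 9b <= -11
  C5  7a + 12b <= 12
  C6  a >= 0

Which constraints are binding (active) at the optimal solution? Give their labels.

C3 and C4

Vertices and Z = -12a + 9b:
  (1, 0) → Z = -12
  (12/7, 0) → Z = -144/7
  (16/13, 11/39) → Z = -159/13

The maximum is at (1, 0). Substituting into each constraint, equality holds for C3 and C4; the remaining constraints have slack.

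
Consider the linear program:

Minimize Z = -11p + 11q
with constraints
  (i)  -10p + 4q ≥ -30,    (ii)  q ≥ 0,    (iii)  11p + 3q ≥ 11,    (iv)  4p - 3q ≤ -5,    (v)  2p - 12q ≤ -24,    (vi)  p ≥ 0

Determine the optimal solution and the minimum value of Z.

p = 2/5, q = 11/5, minimum Z = 99/5

Extreme points and Z = -11p + 11q:
  (55/7, 85/7) → Z = 330/7
  (2/5, 11/5) → Z = 99/5
  (0, 11/3) → Z = 121/3
The feasible region is unbounded (it extends along (0, 1), (2, 5)), but Z strictly increases along every unbounded feasible direction, so there is no improving ray and the minimum is attained at a vertex.

The optimum lies where 11p + 3q = 11 and 4p - 3q = -5.
Solving simultaneously gives p = 2/5, q = 11/5.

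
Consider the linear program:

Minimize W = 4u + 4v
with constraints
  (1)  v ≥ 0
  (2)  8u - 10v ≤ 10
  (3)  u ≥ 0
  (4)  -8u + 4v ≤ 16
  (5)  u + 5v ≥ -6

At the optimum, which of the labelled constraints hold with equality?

Extreme points and W = 4u + 4v:
  (5/4, 0) → W = 5
  (0, 0) → W = 0
  (0, 4) → W = 16
The feasible region is unbounded (it extends along (5, 4), (1, 2)), but W strictly increases along every unbounded feasible direction, so there is no improving ray and the minimum is attained at a vertex.

The minimum is at (0, 0). Substituting into each constraint, equality holds for (1) and (3); the remaining constraints have slack.

(1) and (3)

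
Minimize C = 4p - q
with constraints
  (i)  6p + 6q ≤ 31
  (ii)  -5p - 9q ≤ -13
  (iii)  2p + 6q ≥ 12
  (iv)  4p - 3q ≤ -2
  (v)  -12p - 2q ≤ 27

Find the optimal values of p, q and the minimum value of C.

p = -56/15, q = 89/10, minimum C = -143/6

Corner points and C = 4p - q:
  (27/14, 68/21) → C = 94/21
  (-56/15, 89/10) → C = -143/6
  (-5/2, 17/6) → C = -77/6
  (-269/98, 291/98) → C = -1367/98
  (4/5, 26/15) → C = 22/15

At the optimal vertex, 6p + 6q = 31 and -12p - 2q = 27.
Solving simultaneously gives p = -56/15, q = 89/10.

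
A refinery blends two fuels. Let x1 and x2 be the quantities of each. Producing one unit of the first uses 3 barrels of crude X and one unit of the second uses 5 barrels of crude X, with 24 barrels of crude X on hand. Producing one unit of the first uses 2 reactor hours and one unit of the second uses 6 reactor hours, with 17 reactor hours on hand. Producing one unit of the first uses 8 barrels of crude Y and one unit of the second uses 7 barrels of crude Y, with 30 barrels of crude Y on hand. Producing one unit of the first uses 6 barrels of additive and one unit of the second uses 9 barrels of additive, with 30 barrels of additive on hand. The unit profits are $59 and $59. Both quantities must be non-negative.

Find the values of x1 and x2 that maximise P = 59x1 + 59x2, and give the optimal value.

x1 = 2, x2 = 2, maximum P = 236

Feasible corners and P = 59x1 + 59x2:
  (0, 0) → P = 0
  (0, 17/6) → P = 1003/6
  (15/4, 0) → P = 885/4
  (3/2, 7/3) → P = 1357/6
  (2, 2) → P = 236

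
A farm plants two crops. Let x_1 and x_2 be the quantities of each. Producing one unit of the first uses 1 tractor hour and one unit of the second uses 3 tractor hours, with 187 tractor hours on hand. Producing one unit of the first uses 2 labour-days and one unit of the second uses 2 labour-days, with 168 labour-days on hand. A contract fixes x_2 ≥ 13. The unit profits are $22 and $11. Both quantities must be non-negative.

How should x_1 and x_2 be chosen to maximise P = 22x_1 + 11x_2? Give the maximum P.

x_1 = 71, x_2 = 13, maximum P = 1705

At the optimal vertex, 2x_1 + 2x_2 = 168 and x_2 = 13.
Solving simultaneously gives x_1 = 71, x_2 = 13.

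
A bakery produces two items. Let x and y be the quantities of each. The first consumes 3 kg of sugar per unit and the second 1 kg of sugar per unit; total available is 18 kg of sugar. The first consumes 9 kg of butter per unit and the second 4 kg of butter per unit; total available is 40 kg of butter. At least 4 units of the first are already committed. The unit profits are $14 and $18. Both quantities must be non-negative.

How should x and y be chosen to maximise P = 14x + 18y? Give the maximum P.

Vertices and P = 14x + 18y:
  (40/9, 0) → P = 560/9
  (4, 0) → P = 56
  (4, 1) → P = 74

x = 4, y = 1, maximum P = 74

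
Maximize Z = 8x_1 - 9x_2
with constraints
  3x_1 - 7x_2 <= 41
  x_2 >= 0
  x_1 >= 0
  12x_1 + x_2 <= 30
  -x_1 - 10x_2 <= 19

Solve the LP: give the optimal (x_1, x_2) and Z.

x_1 = 5/2, x_2 = 0, maximum Z = 20

Extreme points and Z = 8x_1 - 9x_2:
  (0, 0) → Z = 0
  (5/2, 0) → Z = 20
  (0, 30) → Z = -270

At the optimal vertex, x_2 = 0 and 12x_1 + x_2 = 30.
Solving simultaneously gives x_1 = 5/2, x_2 = 0.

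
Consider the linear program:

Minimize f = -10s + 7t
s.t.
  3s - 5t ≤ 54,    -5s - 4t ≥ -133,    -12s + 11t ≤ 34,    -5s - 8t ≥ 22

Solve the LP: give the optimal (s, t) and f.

s = 46/7, t = -48/7, minimum f = -796/7

Extreme points and f = -10s + 7t:
  (-764/27, -250/9) → f = 2390/27
  (46/7, -48/7) → f = -796/7
  (-514/151, -94/151) → f = 4482/151

The optimum lies where 3s - 5t = 54 and -5s - 8t = 22.
Solving simultaneously gives s = 46/7, t = -48/7.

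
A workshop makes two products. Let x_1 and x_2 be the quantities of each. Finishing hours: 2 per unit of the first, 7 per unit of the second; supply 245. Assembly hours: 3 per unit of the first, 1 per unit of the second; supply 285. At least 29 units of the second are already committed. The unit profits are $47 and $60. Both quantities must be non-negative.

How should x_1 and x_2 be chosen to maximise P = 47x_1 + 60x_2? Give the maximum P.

Extreme points and P = 47x_1 + 60x_2:
  (0, 35) → P = 2100
  (0, 29) → P = 1740
  (21, 29) → P = 2727

At the optimal vertex, 2x_1 + 7x_2 = 245 and x_2 = 29.
Solving simultaneously gives x_1 = 21, x_2 = 29.

x_1 = 21, x_2 = 29, maximum P = 2727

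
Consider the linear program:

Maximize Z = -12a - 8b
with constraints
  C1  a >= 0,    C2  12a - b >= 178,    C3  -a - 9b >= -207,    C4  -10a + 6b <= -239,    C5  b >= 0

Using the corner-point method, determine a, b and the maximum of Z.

a = 239/10, b = 0, maximum Z = -1434/5

Extreme points and Z = -12a - 8b:
  (1131/32, 1831/96) → Z = -13841/24
  (207, 0) → Z = -2484
  (239/10, 0) → Z = -1434/5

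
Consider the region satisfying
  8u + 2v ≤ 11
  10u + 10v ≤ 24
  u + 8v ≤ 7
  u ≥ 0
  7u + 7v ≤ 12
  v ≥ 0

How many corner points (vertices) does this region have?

Pairwise boundary intersections that survive every other constraint:
  (53/42, 19/42)
  (11/8, 0)
  (0, 7/8)
  (47/49, 37/49)
  (0, 0)

5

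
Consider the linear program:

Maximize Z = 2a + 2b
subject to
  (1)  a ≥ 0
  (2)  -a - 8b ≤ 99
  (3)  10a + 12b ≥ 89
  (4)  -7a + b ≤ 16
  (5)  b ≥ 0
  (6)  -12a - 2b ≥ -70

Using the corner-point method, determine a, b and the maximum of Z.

a = 19/13, b = 341/13, maximum Z = 720/13

Extreme points and Z = 2a + 2b:
  (0, 89/12) → Z = 89/6
  (0, 16) → Z = 32
  (331/62, 92/31) → Z = 515/31
  (19/13, 341/13) → Z = 720/13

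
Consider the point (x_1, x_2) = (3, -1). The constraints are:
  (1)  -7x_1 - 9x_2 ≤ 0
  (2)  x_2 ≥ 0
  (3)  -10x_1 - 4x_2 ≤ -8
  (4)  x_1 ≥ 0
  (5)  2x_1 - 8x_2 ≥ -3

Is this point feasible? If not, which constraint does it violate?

Constraint (2): x_2 = -1, which is not ≥ 0. All other constraints are satisfied.

not feasible — violates (2)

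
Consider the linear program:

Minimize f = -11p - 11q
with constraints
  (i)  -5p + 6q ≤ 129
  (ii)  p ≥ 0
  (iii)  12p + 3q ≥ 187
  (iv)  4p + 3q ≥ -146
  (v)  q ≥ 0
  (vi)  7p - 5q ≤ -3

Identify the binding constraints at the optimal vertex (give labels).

(i) and (vi)

Vertices and f = -11p - 11q:
  (245/29, 2483/87) → f = -35398/87
  (627/17, 888/17) → f = -16665/17
  (926/81, 1345/81) → f = -8327/27

The minimum is at (627/17, 888/17). Substituting into each constraint, equality holds for (i) and (vi); the remaining constraints have slack.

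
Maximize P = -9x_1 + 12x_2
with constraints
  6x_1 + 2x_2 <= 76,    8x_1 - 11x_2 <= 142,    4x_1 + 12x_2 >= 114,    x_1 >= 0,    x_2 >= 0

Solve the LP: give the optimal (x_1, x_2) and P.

x_1 = 0, x_2 = 38, maximum P = 456

Corner points and P = -9x_1 + 12x_2:
  (171/16, 95/16) → P = -399/16
  (0, 38) → P = 456
  (0, 19/2) → P = 114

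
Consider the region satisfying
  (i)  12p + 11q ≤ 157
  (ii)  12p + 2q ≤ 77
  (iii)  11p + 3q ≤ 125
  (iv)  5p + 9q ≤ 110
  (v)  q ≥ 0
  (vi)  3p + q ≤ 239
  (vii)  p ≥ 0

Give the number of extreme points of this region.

5

Pairwise boundary intersections that survive every other constraint:
  (533/108, 80/9)
  (203/53, 535/53)
  (77/12, 0)
  (0, 110/9)
  (0, 0)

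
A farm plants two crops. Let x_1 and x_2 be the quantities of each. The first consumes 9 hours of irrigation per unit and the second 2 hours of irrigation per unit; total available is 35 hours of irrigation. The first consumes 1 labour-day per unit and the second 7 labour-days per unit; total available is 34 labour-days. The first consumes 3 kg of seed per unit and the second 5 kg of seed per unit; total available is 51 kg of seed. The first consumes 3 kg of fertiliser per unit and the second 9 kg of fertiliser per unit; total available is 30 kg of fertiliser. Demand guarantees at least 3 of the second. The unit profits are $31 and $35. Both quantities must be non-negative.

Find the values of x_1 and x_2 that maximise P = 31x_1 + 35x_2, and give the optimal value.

x_1 = 1, x_2 = 3, maximum P = 136

Vertices and P = 31x_1 + 35x_2:
  (0, 10/3) → P = 350/3
  (0, 3) → P = 105
  (1, 3) → P = 136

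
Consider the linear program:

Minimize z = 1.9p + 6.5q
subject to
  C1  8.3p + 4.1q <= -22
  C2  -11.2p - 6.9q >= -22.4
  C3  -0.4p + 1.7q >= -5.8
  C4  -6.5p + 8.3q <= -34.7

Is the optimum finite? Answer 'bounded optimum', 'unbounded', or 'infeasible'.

The boundaries 8.3p + 4.1q = -22 and -11.2p - 6.9q = -22.4 meet at (-24364/1135, 43232/1135), but that point violates -6.5p + 8.3q ≤ -34.7. Every candidate vertex is excluded by some other constraint, so the feasible region is empty.

infeasible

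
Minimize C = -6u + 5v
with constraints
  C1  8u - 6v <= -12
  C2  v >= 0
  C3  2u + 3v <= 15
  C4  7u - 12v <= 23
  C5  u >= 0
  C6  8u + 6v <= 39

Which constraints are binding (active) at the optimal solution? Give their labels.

Extreme points and C = -6u + 5v:
  (3/2, 4) → C = 11
  (0, 2) → C = 10
  (0, 5) → C = 25

The minimum is at (0, 2). Substituting into each constraint, equality holds for C1 and C5; the remaining constraints have slack.

C1 and C5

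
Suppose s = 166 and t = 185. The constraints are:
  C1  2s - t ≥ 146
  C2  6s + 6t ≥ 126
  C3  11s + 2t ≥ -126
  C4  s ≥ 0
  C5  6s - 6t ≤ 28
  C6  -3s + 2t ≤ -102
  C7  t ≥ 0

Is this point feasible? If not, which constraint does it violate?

C1: 147 ≥ 146 ✓
C2: 2106 ≥ 126 ✓
C3: 2196 ≥ -126 ✓
C4: 166 ≥ 0 ✓
C5: -114 ≤ 28 ✓
C6: -128 ≤ -102 ✓
C7: 185 ≥ 0 ✓

feasible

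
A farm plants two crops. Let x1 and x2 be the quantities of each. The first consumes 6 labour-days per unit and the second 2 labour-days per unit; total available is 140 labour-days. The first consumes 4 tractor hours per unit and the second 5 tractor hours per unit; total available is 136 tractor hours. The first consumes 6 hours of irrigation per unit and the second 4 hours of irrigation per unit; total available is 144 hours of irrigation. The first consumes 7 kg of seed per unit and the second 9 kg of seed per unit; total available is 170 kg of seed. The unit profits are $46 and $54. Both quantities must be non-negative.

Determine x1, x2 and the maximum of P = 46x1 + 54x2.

x1 = 23, x2 = 1, maximum P = 1112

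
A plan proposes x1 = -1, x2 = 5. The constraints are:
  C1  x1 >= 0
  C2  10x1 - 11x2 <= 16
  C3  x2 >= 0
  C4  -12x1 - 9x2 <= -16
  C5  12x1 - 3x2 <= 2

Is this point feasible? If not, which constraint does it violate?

not feasible — violates C1

Constraint C1: x1 = -1, which is not ≥ 0. All other constraints are satisfied.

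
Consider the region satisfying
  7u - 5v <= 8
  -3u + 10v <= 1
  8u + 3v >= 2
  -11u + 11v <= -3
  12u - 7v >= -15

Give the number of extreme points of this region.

4

Of the 10 pairwise boundary intersections, those satisfying every inequality are:
  (17/11, 31/55)
  (34/61, -50/61)
  (41/77, 20/77)
  (31/121, -2/121)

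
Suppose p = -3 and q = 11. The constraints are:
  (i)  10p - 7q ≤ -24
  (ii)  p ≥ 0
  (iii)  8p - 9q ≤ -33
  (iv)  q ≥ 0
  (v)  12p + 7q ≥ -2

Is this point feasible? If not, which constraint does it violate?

not feasible — violates (ii)

Constraint (ii): p = -3, which is not ≥ 0. All other constraints are satisfied.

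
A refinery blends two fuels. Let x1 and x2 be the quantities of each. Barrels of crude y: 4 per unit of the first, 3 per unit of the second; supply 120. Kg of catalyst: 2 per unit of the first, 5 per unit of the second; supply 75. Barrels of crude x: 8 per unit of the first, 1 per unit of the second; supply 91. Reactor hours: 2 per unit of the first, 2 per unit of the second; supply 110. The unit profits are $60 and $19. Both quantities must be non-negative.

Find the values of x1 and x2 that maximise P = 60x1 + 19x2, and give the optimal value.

Feasible corners and P = 60x1 + 19x2:
  (0, 0) → P = 0
  (0, 15) → P = 285
  (91/8, 0) → P = 1365/2
  (10, 11) → P = 809

x1 = 10, x2 = 11, maximum P = 809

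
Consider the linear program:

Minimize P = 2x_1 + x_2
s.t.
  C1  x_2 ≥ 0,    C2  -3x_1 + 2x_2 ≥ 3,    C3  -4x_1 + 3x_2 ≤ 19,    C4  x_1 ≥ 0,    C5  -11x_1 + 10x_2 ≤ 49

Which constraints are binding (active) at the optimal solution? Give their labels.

C2 and C4

Vertices and P = 2x_1 + x_2:
  (0, 3/2) → P = 3/2
  (17/2, 57/4) → P = 125/4
  (0, 49/10) → P = 49/10

The minimum is at (0, 3/2). Substituting into each constraint, equality holds for C2 and C4; the remaining constraints have slack.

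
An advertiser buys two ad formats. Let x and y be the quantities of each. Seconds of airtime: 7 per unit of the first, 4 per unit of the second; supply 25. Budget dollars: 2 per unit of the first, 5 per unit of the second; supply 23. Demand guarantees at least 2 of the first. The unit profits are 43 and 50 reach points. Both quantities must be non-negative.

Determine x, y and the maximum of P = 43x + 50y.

x = 2, y = 11/4, maximum P = 447/2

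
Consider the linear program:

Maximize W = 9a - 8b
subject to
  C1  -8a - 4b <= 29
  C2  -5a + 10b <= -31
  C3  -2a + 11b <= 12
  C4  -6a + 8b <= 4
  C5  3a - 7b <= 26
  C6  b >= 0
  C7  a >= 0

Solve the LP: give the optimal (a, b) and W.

a = 370/19, b = 88/19, maximum W = 2626/19

Vertices and W = 9a - 8b:
  (461/35, 122/35) → W = 3173/35
  (31/5, 0) → W = 279/5
  (370/19, 88/19) → W = 2626/19
  (26/3, 0) → W = 78

At the optimal vertex, -2a + 11b = 12 and 3a - 7b = 26.
Solving simultaneously gives a = 370/19, b = 88/19.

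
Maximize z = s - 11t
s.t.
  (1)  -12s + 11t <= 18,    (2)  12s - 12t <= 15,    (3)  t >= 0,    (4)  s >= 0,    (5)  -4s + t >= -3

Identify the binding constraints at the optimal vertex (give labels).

Feasible corners and z = s - 11t:
  (0, 18/11) → z = -18
  (51/32, 27/8) → z = -1137/32
  (0, 0) → z = 0
  (3/4, 0) → z = 3/4

The maximum is at (3/4, 0). Substituting into each constraint, equality holds for (3) and (5); the remaining constraints have slack.

(3) and (5)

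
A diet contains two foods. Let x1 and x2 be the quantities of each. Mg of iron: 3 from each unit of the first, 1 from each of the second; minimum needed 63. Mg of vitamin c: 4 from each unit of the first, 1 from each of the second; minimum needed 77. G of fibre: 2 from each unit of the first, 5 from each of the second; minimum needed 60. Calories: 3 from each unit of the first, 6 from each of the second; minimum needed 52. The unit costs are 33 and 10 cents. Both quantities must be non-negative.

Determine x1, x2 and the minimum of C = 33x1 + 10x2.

Extreme points and C = 33x1 + 10x2:
  (0, 77) → C = 770
  (30, 0) → C = 990
  (14, 21) → C = 672
  (255/13, 54/13) → C = 8955/13
The feasible region is unbounded (it extends along (0, 1), (1, 0)), but C strictly increases along every unbounded feasible direction, so there is no improving ray and the minimum is attained at a vertex.

x1 = 14, x2 = 21, minimum C = 672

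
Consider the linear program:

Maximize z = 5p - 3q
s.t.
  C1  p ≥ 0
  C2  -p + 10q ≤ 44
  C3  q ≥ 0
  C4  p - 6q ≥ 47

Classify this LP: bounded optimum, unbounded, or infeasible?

From the feasible point (367/2, 91/4), moving in the direction (10, 1) keeps every constraint satisfied while z increases without bound.

unbounded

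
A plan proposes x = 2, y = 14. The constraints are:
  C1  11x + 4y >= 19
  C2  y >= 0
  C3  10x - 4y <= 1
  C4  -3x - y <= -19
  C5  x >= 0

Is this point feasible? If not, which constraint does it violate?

C1: 78 ≥ 19 ✓
C2: 14 ≥ 0 ✓
C3: -36 ≤ 1 ✓
C4: -20 ≤ -19 ✓
C5: 2 ≥ 0 ✓

feasible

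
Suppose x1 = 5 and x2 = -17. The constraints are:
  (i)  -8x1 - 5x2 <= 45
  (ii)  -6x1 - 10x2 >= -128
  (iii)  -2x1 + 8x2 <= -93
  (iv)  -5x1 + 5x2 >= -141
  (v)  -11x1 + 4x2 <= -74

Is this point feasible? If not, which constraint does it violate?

feasible

(i): 45 ≤ 45 ✓
(ii): 140 ≥ -128 ✓
(iii): -146 ≤ -93 ✓
(iv): -110 ≥ -141 ✓
(v): -123 ≤ -74 ✓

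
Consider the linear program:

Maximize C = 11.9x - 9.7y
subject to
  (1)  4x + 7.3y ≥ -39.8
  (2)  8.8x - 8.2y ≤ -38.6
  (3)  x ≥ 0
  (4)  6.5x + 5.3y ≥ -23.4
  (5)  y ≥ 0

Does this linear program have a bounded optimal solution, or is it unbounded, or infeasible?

From the feasible point (0, 193/41), moving in the direction (8.2, 8.8) keeps every constraint satisfied while C increases without bound.

unbounded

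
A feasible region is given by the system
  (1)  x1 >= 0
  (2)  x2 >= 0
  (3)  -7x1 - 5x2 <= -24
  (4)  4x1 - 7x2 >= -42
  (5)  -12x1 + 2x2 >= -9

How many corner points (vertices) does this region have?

Intersecting each pair of boundary lines and keeping only the points that satisfy every inequality leaves:
  (0, 24/5)
  (0, 6)
  (93/74, 225/74)
  (147/76, 135/19)

4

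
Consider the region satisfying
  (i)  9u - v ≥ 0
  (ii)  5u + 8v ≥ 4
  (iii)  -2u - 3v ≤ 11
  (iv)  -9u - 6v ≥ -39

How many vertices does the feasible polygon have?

The feasible vertices (each the meet of two boundaries and inside every other half-plane) are:
  (4/77, 36/77)
  (13/21, 39/7)
  (48/7, -53/14)

3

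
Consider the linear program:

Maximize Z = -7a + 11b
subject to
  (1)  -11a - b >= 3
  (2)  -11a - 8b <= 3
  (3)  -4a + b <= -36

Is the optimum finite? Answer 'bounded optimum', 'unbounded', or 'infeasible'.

infeasible

The boundaries -11a - b = 3 and -11a - 8b = 3 meet at (-3/11, 0), but that point violates -4a + b ≤ -36. Every candidate vertex is excluded by some other constraint, so the feasible region is empty.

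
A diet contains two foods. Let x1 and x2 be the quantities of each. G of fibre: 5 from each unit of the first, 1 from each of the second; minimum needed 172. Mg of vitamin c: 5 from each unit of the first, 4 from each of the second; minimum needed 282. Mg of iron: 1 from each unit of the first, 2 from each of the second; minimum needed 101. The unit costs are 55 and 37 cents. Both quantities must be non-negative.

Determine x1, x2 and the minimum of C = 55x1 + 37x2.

Corner points and C = 55x1 + 37x2:
  (0, 172) → C = 6364
  (101, 0) → C = 5555
  (27, 37) → C = 2854
The feasible region is unbounded (it extends along (0, 1), (1, 0)), but C strictly increases along every unbounded feasible direction, so there is no improving ray and the minimum is attained at a vertex.

The optimum lies where 5x1 + x2 = 172 and x1 + 2x2 = 101.
Solving simultaneously gives x1 = 27, x2 = 37.

x1 = 27, x2 = 37, minimum C = 2854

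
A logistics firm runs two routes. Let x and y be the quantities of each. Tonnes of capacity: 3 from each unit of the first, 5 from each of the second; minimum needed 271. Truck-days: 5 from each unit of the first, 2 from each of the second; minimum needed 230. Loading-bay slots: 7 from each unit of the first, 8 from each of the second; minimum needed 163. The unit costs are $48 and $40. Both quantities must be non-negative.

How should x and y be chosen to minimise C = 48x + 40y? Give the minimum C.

x = 32, y = 35, minimum C = 2936

Vertices and C = 48x + 40y:
  (0, 115) → C = 4600
  (271/3, 0) → C = 4336
  (32, 35) → C = 2936
The feasible region is unbounded (it extends along (0, 1), (1, 0)), but C strictly increases along every unbounded feasible direction, so there is no improving ray and the minimum is attained at a vertex.

The optimum lies where 3x + 5y = 271 and 5x + 2y = 230.
Solving simultaneously gives x = 32, y = 35.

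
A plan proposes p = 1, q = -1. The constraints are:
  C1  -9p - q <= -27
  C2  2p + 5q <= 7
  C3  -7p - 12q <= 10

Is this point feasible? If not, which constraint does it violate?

Constraint C1: -9p - q = -8, which is not ≤ -27. All other constraints are satisfied.

not feasible — violates C1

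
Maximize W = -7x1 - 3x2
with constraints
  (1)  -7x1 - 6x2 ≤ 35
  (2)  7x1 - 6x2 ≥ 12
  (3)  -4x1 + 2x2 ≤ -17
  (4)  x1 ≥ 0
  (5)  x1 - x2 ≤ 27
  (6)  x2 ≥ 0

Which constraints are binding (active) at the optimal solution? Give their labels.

(3) and (6)

Vertices and W = -7x1 - 3x2:
  (39/5, 71/10) → W = -759/10
  (17/4, 0) → W = -119/4
  (27, 0) → W = -189
The feasible region is unbounded (it extends along (1, 1), (6, 7)), but W strictly decreases along every unbounded feasible direction, so there is no improving ray and the maximum is attained at a vertex.

The maximum is at (17/4, 0). Substituting into each constraint, equality holds for (3) and (6); the remaining constraints have slack.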